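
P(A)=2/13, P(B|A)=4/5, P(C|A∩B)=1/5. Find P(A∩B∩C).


P(A∩B∩C) = P(A) * P(B|A) * P(C|A∩B)
= 2/13 * 4/5 * 1/5
= 8/65 * 1/5 = 8/325

8/325


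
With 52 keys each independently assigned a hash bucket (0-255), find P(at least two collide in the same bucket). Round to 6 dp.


P(all different) = prod((256-i)/256 for i=0..51) = 0.003823
P(at least one match) = 1 - 0.003823 = 0.996177

0.996177


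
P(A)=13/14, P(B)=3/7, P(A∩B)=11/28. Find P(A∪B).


P(A∪B) = P(A) + P(B) - P(A∩B)
= 13/14 + 3/7 - 11/28 = 27/28

27/28


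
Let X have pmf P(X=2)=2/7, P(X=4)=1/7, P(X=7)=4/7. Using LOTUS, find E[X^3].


E[X^3] = sum(g(x)*P(x))
= 8*2/7 + 64*1/7 + 343*4/7
= 1452/7

1452/7


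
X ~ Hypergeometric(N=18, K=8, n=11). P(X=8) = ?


P(X=8) = C(8,8)*C(10,3) / C(18,11)
= 1*120 / 31824
= 120/31824 = 5/1326

5/1326


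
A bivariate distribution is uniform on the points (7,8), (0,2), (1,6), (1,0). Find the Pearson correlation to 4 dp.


Cov(X,Y) = 6.5000, Var(X) = 7.6875, Var(Y) = 10.0000
rho = Cov/(sqrt(VarX)*sqrt(VarY)) = 0.7413

0.7413


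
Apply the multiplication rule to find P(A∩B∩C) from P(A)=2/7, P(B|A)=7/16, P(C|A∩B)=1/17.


P(A∩B∩C) = P(A) * P(B|A) * P(C|A∩B)
= 2/7 * 7/16 * 1/17
= 1/8 * 1/17 = 1/136

1/136


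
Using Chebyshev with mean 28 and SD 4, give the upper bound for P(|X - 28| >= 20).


k = 20/4 = 5
Chebyshev: P(|X-mu| >= k*sigma) <= 1/k^2 = 1/5^2 = 1/25

1/25


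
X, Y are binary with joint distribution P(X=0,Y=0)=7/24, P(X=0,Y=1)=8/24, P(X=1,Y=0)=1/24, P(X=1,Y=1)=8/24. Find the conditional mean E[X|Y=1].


P(Y=1) = 16/24
E[X|Y=1] = (0*8 + 1*8)/16 = 8/16 = 1/2

1/2


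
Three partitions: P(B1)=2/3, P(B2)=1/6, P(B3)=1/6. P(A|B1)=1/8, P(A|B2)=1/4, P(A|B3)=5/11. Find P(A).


P(A) = P(A|B1)P(B1) + P(A|B2)P(B2) + P(A|B3)P(B3)
= 1/8*2/3 + 1/4*1/6 + 5/11*1/6
= 1/12 + 1/24 + 5/66 = 53/264

53/264


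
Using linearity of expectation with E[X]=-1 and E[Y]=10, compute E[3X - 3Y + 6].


E[3X - 3Y + 6] = 3*E[X] - 3*E[Y] + 6
= (3)*(-1) + (-3)*(10) + (6)
= -3 - 30 + 6 = -27

-27


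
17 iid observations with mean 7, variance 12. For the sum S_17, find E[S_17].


E[S_n] = n*E[X_1] = 17*7 = 119

119


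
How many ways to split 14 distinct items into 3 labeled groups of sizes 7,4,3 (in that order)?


14! = 87178291200
Denominator: 7!=5040 * 4!=24 * 3!=6
Coefficient = 87178291200 / 725760 = 120120

120120


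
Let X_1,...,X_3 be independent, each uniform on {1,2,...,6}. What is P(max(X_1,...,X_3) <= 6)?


P(max <= 6) = P(all X_i <= 6) = (P(X_1 <= 6))^3
= (6/6)^3 = 1^3 = 1

1


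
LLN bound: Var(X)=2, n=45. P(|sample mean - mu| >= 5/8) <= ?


Var(Xbar) = Var(X)/n = 2/45
Chebyshev: P(|Xbar-mu| >= 5/8) <= Var(Xbar)/(5/8)^2 = (2/45)/(25/64) = 128/1125

128/1125


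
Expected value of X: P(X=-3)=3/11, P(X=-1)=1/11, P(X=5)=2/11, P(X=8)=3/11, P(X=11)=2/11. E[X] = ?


E[X] = sum(x * P(x))
= -3*3/11 - 1*1/11 + 5*2/11 + 8*3/11 + 11*2/11
= 46/11

46/11


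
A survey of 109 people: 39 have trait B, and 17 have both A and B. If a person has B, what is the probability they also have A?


P(A|B) = P(A∩B)/P(B) = (17/109)/(39/109) = 17/39

17/39


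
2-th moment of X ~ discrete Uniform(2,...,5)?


E[X^2] = (1/4) * sum(x^2 for x=2..5)
= 54/4 = 27/2

27/2


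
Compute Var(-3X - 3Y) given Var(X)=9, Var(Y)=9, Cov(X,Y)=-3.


Var(-3X - 3Y) = (-3)^2*Var(X) + (-3)^2*Var(Y) + 2*(-3)*(-3)*Cov(X,Y)
= 9*9 + 9*9 + 18*(-3)
= 81 + 81 - 54 = 108

108


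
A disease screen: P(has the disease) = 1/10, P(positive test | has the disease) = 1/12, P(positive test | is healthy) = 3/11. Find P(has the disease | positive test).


P(A) = P(A|B)P(B) + P(A|B')P(B') = 1/12*1/10 + 3/11*9/10 = 67/264
P(B|A) = P(A|B)P(B)/P(A) = (1/120)/(67/264) = 11/335

11/335


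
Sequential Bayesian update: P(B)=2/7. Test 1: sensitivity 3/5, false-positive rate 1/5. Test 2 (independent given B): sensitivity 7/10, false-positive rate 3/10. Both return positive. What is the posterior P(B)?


After test 1: P(+) = 3/5*2/7 + 1/5*5/7 = 11/35
P(B|+) = (6/35)/(11/35) = 6/11
After test 2 (use post1 as new prior): P(+) = 7/10*6/11 + 3/10*5/11 = 57/110
P(B|+,+) = (21/55)/(57/110) = 14/19

14/19


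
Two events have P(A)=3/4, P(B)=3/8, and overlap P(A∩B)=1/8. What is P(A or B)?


P(A∪B) = P(A) + P(B) - P(A∩B)
= 3/4 + 3/8 - 1/8 = 1

1


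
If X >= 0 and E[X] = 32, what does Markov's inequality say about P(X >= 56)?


Markov: P(X >= a) <= E[X]/a
P(X >= 56) <= 32/56 = 4/7

4/7


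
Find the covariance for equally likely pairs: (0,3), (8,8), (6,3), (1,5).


E[X]=15/4, E[Y]=19/4, E[XY]=87/4
Cov(X,Y) = E[XY] - E[X]E[Y] = 87/4 - 15/4*19/4 = 63/16

63/16


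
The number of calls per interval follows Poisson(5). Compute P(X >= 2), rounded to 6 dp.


P(X>=2) = 1 - P(X<=1) = 1 - (e^(-5)*5^0/0! + e^(-5)*5^1/1!)
≈ 1 - (0.0067379470 + 0.0336897350)
= 1 - 0.0404276820 = 0.9595723180
≈ 0.959572

0.959572


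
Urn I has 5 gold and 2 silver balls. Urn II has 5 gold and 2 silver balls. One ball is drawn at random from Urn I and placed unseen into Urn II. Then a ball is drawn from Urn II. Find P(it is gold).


P(transfer gold) = 5/7; P(transfer silver) = 2/7
If gold transferred: Urn II has 6 gold of 8, so P(gold|gold moved) = 3/4
If silver transferred: Urn II has 5 gold of 8, so P(gold|silver moved) = 5/8
By total probability: P(gold) = 5/7*3/4 + 2/7*5/8 = 5/7

5/7


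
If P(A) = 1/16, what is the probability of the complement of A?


P(A') = 1 - P(A) = 1 - 1/16 = 15/16

15/16


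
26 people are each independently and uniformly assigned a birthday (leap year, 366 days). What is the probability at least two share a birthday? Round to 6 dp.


P(all different) = prod((366-i)/366 for i=0..25) = 0.402786
P(at least one match) = 1 - 0.402786 = 0.597214

0.597214


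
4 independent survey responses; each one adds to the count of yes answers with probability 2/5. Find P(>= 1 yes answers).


P(at least one) = 1 - P(none)
P(none) = (1 - 2/5)^4 = (3/5)^4 = 81/625
P(at least one) = 1 - 81/625 = 544/625

544/625


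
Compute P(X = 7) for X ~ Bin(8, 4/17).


P(X=7) = C(8,7) * p^7 * (1-p)^1
= 8 * 16384/410338673 * 13/17
= 1703936/6975757441

1703936/6975757441


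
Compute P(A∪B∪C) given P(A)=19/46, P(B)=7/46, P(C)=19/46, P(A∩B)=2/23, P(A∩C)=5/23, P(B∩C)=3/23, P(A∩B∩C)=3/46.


P(A∪B∪C) = P(A)+P(B)+P(C) - P(AB)-P(AC)-P(BC) + P(ABC)
= 19/46+7/46+19/46 - 2/23-5/23-3/23 + 3/46
= 14/23

14/23


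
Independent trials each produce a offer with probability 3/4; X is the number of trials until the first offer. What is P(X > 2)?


P(X > 2) = P(first 2 trials all fail) = (1-p)^2 = (1/4)^2 = 1/16

1/16


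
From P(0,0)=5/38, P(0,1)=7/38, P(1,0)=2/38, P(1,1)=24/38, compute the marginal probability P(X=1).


P(X=1) = P(1,0)+P(1,1) = 2/38 + 24/38 = 26/38 = 13/19

13/19


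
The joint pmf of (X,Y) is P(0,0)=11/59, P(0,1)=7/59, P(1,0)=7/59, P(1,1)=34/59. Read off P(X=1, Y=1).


Read from table: P(X=1, Y=1) = 34/59

34/59


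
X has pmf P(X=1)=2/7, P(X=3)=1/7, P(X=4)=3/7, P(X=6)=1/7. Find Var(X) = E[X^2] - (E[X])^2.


E[X] = 23/7, E[X^2] = 95/7
Var(X) = E[X^2] - (E[X])^2 = 95/7 - (23/7)^2 = 136/49

136/49


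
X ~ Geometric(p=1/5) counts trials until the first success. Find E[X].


For geometric (trials until first success), E[X] = 1/p = 1/(1/5) = 5

5


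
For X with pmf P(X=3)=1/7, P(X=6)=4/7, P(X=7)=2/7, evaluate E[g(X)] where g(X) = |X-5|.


E[|X-5|] = sum(g(x)*P(x))
= 2*1/7 + 1*4/7 + 2*2/7
= 10/7

10/7


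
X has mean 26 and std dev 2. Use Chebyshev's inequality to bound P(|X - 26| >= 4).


k = 4/2 = 2
Chebyshev: P(|X-mu| >= k*sigma) <= 1/k^2 = 1/2^2 = 1/4

1/4


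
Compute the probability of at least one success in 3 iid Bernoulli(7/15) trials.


P(at least one) = 1 - P(none)
P(none) = (1 - 7/15)^3 = (8/15)^3 = 512/3375
P(at least one) = 1 - 512/3375 = 2863/3375

2863/3375


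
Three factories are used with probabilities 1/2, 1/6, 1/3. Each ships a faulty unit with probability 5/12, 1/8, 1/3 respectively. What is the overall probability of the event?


P(A) = P(A|B1)P(B1) + P(A|B2)P(B2) + P(A|B3)P(B3)
= 5/12*1/2 + 1/8*1/6 + 1/3*1/3
= 5/24 + 1/48 + 1/9 = 49/144

49/144


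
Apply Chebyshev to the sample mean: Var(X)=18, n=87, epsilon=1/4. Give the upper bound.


Var(Xbar) = Var(X)/n = 18/87
Chebyshev: P(|Xbar-mu| >= 1/4) <= Var(Xbar)/(1/4)^2 = (6/29)/(1/16) = 96/29
Bound exceeds 1, so trivial bound: 1

1


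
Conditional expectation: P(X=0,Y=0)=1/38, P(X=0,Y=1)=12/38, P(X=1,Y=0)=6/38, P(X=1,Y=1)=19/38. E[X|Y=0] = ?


P(Y=0) = 7/38
E[X|Y=0] = (0*1 + 1*6)/7 = 6/7

6/7


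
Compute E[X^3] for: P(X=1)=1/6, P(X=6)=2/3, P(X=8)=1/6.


E[X^3] = sum(x^3 * P(x))
= 1*1/6 + 216*2/3 + 512*1/6
= 459/2

459/2


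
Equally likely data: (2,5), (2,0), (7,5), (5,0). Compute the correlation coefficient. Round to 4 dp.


Cov(X,Y) = 1.2500, Var(X) = 4.5000, Var(Y) = 6.2500
rho = Cov/(sqrt(VarX)*sqrt(VarY)) = 0.2357

0.2357


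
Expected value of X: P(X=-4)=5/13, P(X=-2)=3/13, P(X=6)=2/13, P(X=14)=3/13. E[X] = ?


E[X] = sum(x * P(x))
= -4*5/13 - 2*3/13 + 6*2/13 + 14*3/13
= 28/13

28/13


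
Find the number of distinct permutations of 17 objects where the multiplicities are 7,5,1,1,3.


17! = 355687428096000
Denominator: 7!=5040 * 5!=120 * 1!=1 * 1!=1 * 3!=6
Coefficient = 355687428096000 / 3628800 = 98017920

98017920


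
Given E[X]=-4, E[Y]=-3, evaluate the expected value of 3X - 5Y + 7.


E[3X - 5Y + 7] = 3*E[X] - 5*E[Y] + 7
= (3)*(-4) + (-5)*(-3) + (7)
= -12 + 15 + 7 = 10

10


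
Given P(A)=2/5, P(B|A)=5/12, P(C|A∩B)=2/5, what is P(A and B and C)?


P(A∩B∩C) = P(A) * P(B|A) * P(C|A∩B)
= 2/5 * 5/12 * 2/5
= 1/6 * 2/5 = 1/15

1/15


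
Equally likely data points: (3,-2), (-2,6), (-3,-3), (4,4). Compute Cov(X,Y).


E[X]=1/2, E[Y]=5/4, E[XY]=7/4
Cov(X,Y) = E[XY] - E[X]E[Y] = 7/4 - 1/2*5/4 = 9/8

9/8


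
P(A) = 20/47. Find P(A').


P(A') = 1 - P(A) = 1 - 20/47 = 27/47

27/47


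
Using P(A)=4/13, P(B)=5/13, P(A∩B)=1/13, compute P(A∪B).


P(A∪B) = P(A) + P(B) - P(A∩B)
= 4/13 + 5/13 - 1/13 = 8/13

8/13


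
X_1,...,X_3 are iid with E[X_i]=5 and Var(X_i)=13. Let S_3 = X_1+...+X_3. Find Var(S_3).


By independence, Var(S_n) = n*Var(X_1) = 3*13 = 39

39


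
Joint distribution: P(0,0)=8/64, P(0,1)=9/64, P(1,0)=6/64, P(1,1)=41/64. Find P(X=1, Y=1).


Read from table: P(X=1, Y=1) = 41/64

41/64


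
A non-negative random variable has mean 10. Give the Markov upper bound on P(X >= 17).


Markov: P(X >= a) <= E[X]/a
P(X >= 17) <= 10/17

10/17


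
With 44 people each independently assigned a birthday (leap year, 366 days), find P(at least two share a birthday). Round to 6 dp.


P(all different) = prod((366-i)/366 for i=0..43) = 0.067633
P(at least one match) = 1 - 0.067633 = 0.932367

0.932367


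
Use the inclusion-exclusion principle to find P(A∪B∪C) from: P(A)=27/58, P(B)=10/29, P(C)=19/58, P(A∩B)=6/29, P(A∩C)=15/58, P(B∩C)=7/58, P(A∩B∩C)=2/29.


P(A∪B∪C) = P(A)+P(B)+P(C) - P(AB)-P(AC)-P(BC) + P(ABC)
= 27/58+10/29+19/58 - 6/29-15/58-7/58 + 2/29
= 18/29

18/29


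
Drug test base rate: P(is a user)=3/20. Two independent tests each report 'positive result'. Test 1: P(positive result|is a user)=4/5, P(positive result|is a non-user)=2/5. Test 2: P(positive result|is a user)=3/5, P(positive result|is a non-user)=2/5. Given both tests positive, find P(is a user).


After test 1: P(+) = 4/5*3/20 + 2/5*17/20 = 23/50
P(B|+) = (3/25)/(23/50) = 6/23
After test 2 (use post1 as new prior): P(+) = 3/5*6/23 + 2/5*17/23 = 52/115
P(B|+,+) = (18/115)/(52/115) = 9/26

9/26


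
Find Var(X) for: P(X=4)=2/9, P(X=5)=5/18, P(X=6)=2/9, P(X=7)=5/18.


E[X] = 50/9, E[X^2] = 289/9
Var(X) = E[X^2] - (E[X])^2 = 289/9 - (50/9)^2 = 101/81

101/81


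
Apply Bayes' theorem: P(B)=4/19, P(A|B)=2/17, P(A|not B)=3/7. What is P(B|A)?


P(A) = P(A|B)P(B) + P(A|B')P(B') = 2/17*4/19 + 3/7*15/19 = 821/2261
P(B|A) = P(A|B)P(B)/P(A) = (8/323)/(821/2261) = 56/821

56/821


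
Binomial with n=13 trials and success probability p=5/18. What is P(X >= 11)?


P(X>=11) = P(X=11) + P(X=12) + P(X=13)
= 107275390625/3470494144278528 + 41259765625/20822964865671168 + 1220703125/20822964865671168
= 57177734375/1735247072139264

57177734375/1735247072139264


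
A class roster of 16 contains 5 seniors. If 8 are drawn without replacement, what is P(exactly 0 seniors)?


P(X=0) = C(5,0)*C(11,8) / C(16,8)
= 1*165 / 12870
= 165/12870 = 1/78

1/78


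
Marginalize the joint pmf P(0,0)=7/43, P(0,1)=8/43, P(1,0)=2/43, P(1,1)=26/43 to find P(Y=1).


P(Y=1) = P(0,1)+P(1,1) = 8/43 + 26/43 = 34/43

34/43


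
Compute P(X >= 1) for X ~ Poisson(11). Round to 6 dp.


P(X>=1) = 1 - P(X<=0) = 1 - (e^(-11)*11^0/0!)
≈ 1 - 0.0000167017 = 0.9999832983
≈ 0.999983

0.999983


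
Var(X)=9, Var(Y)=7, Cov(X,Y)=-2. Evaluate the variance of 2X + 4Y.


Var(2X + 4Y) = 2^2*Var(X) + 4^2*Var(Y) + 2*2*4*Cov(X,Y)
= 4*9 + 16*7 + 16*(-2)
= 36 + 112 - 32 = 116

116


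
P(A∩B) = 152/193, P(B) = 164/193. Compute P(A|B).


P(A|B) = P(A∩B)/P(B) = (152/193)/(164/193) = 152/164 = 38/41

38/41


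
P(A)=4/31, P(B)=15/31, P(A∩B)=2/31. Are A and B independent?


P(A)*P(B) = 4/31*15/31 = 60/961
P(A∩B) = 2/31 != 60/961, so not independent

No, A and B are not independent


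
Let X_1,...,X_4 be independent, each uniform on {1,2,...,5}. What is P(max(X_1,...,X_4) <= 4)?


P(max <= 4) = P(all X_i <= 4) = (P(X_1 <= 4))^4
= (4/5)^4 = 256/625

256/625


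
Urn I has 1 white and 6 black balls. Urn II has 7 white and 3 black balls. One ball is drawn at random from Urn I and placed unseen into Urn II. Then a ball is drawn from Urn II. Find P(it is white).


P(transfer white) = 1/7; P(transfer black) = 6/7
If white transferred: Urn II has 8 white of 11, so P(white|white moved) = 8/11
If black transferred: Urn II has 7 white of 11, so P(white|black moved) = 7/11
By total probability: P(white) = 1/7*8/11 + 6/7*7/11 = 50/77

50/77


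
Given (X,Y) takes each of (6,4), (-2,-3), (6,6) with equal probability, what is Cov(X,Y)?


E[X]=10/3, E[Y]=7/3, E[XY]=22
Cov(X,Y) = E[XY] - E[X]E[Y] = 22 - 10/3*7/3 = 128/9

128/9


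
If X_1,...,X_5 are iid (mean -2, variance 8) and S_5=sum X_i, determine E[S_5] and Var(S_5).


E[S_n] = n*mu = 5*-2 = -10
Var(S_n) = n*sigma^2 = 5*8 = 40

E[S_5]=-10, Var(S_5)=40


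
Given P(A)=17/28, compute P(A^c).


P(A') = 1 - P(A) = 1 - 17/28 = 11/28

11/28


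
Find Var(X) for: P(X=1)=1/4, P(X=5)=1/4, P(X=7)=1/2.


E[X] = 5, E[X^2] = 31
Var(X) = E[X^2] - (E[X])^2 = 31 - (5)^2 = 6

6


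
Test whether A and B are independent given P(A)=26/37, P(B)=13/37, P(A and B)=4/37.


P(A)*P(B) = 26/37*13/37 = 338/1369
P(A∩B) = 4/37 != 338/1369, so not independent

No, A and B are not independent


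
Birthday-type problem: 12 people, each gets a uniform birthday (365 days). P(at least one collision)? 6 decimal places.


P(all different) = prod((365-i)/365 for i=0..11) = 0.832975
P(at least one match) = 1 - 0.832975 = 0.167025

0.167025


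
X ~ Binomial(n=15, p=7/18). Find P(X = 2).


P(X=2) = C(15,2) * p^2 * (1-p)^13
= 105 * 49/324 * 34522712143931/20822964865671168
= 59206451326841665/2248880205492486144

59206451326841665/2248880205492486144


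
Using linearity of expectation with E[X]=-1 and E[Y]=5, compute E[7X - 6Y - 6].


E[7X - 6Y - 6] = 7*E[X] - 6*E[Y] - 6
= (7)*(-1) + (-6)*(5) + (-6)
= -7 - 30 - 6 = -43

-43


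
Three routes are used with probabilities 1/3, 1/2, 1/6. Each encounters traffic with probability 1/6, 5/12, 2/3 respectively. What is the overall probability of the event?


P(A) = P(A|B1)P(B1) + P(A|B2)P(B2) + P(A|B3)P(B3)
= 1/6*1/3 + 5/12*1/2 + 2/3*1/6
= 1/18 + 5/24 + 1/9 = 3/8

3/8


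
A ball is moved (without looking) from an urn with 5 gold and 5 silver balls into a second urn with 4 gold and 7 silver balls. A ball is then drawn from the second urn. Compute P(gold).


P(transfer gold) = 5/10 = 1/2; P(transfer silver) = 1/2
If gold transferred: Urn II has 5 gold of 12, so P(gold|gold moved) = 5/12
If silver transferred: Urn II has 4 gold of 12, so P(gold|silver moved) = 1/3
By total probability: P(gold) = 1/2*5/12 + 1/2*1/3 = 3/8

3/8


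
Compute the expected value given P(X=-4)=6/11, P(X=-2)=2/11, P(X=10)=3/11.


E[X] = sum(x * P(x))
= -4*6/11 - 2*2/11 + 10*3/11
= 2/11

2/11


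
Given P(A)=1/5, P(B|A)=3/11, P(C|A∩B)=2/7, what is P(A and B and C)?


P(A∩B∩C) = P(A) * P(B|A) * P(C|A∩B)
= 1/5 * 3/11 * 2/7
= 3/55 * 2/7 = 6/385

6/385


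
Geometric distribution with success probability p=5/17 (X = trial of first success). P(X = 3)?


P(X=3) = (1-p)^2 * p = (12/17)^2 * 5/17
= 144/289 * 5/17 = 720/4913

720/4913


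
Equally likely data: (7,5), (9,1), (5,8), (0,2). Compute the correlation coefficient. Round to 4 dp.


Cov(X,Y) = 0.0000, Var(X) = 11.1875, Var(Y) = 7.5000
rho = Cov/(sqrt(VarX)*sqrt(VarY)) = 0.0000

0.0000


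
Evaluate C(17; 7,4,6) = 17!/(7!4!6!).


17! = 355687428096000
Denominator: 7!=5040 * 4!=24 * 6!=720
Coefficient = 355687428096000 / 87091200 = 4084080

4084080


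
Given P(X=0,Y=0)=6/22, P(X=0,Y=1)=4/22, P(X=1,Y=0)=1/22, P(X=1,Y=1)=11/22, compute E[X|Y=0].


P(Y=0) = 7/22
E[X|Y=0] = (0*6 + 1*1)/7 = 1/7

1/7


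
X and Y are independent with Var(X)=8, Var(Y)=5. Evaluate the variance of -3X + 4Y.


Independence => Cov(X,Y)=0
Var(-3X + 4Y) = (-3)^2*Var(X) + 4^2*Var(Y)
= 9*8 + 16*5 = 152

152


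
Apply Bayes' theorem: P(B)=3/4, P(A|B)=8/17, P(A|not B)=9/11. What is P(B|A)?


P(A) = P(A|B)P(B) + P(A|B')P(B') = 8/17*3/4 + 9/11*1/4 = 417/748
P(B|A) = P(A|B)P(B)/P(A) = (6/17)/(417/748) = 88/139

88/139


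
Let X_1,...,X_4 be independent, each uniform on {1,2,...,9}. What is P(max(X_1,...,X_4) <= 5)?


P(max <= 5) = P(all X_i <= 5) = (P(X_1 <= 5))^4
= (5/9)^4 = 625/6561

625/6561


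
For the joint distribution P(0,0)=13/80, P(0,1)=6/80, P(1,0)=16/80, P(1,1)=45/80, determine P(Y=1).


P(Y=1) = P(0,1)+P(1,1) = 6/80 + 45/80 = 51/80

51/80


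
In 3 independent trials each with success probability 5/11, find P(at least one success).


P(at least one) = 1 - P(none)
P(none) = (1 - 5/11)^3 = (6/11)^3 = 216/1331
P(at least one) = 1 - 216/1331 = 1115/1331

1115/1331


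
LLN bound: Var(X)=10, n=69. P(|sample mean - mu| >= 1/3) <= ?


Var(Xbar) = Var(X)/n = 10/69
Chebyshev: P(|Xbar-mu| >= 1/3) <= Var(Xbar)/(1/3)^2 = (10/69)/(1/9) = 30/23
Bound exceeds 1, so trivial bound: 1

1


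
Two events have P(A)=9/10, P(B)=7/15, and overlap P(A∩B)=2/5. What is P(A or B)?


P(A∪B) = P(A) + P(B) - P(A∩B)
= 9/10 + 7/15 - 2/5 = 29/30

29/30


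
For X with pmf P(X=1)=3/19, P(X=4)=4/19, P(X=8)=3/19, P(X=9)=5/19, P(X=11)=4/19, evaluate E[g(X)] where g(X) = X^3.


E[X^3] = sum(g(x)*P(x))
= 1*3/19 + 64*4/19 + 512*3/19 + 729*5/19 + 1331*4/19
= 10764/19

10764/19


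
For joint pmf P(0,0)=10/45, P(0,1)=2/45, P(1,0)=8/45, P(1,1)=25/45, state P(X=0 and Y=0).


Read from table: P(X=0, Y=0) = 10/45 = 2/9

2/9


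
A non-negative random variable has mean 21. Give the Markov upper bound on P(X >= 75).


Markov: P(X >= a) <= E[X]/a
P(X >= 75) <= 21/75 = 7/25

7/25


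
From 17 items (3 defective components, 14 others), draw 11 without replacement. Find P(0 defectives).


P(X=0) = C(3,0)*C(14,11) / C(17,11)
= 1*364 / 12376
= 364/12376 = 1/34

1/34


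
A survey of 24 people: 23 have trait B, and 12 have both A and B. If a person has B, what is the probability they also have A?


P(A|B) = P(A∩B)/P(B) = (12/24)/(23/24) = 12/23

12/23


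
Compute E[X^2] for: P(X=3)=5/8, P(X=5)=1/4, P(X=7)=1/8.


E[X^2] = sum(x^2 * P(x))
= 9*5/8 + 25*1/4 + 49*1/8
= 18

18


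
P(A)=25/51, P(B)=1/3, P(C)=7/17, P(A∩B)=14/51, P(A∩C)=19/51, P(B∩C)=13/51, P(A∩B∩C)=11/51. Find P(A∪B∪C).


P(A∪B∪C) = P(A)+P(B)+P(C) - P(AB)-P(AC)-P(BC) + P(ABC)
= 25/51+1/3+7/17 - 14/51-19/51-13/51 + 11/51
= 28/51

28/51


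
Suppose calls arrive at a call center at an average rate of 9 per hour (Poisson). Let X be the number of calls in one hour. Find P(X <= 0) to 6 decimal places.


P(X<=0) = e^(-9)*9^0/0!
≈ 0.0001234098
≈ 0.000123

0.000123


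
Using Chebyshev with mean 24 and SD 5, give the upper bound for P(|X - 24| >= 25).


k = 25/5 = 5
Chebyshev: P(|X-mu| >= k*sigma) <= 1/k^2 = 1/5^2 = 1/25

1/25


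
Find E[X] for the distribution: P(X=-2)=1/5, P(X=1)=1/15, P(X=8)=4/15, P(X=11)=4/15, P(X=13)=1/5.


E[X] = sum(x * P(x))
= -2*1/5 + 1*1/15 + 8*4/15 + 11*4/15 + 13*1/5
= 22/3

22/3


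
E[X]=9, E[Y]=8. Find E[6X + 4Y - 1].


E[6X + 4Y - 1] = 6*E[X] + 4*E[Y] - 1
= (6)*(9) + (4)*(8) + (-1)
= 54 + 32 - 1 = 85

85


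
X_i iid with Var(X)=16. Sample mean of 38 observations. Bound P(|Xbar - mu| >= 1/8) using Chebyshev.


Var(Xbar) = Var(X)/n = 16/38
Chebyshev: P(|Xbar-mu| >= 1/8) <= Var(Xbar)/(1/8)^2 = (8/19)/(1/64) = 512/19
Bound exceeds 1, so trivial bound: 1

1


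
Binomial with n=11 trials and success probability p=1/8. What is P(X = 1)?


P(X=1) = C(11,1) * p^1 * (1-p)^10
= 11 * 1/8 * 282475249/1073741824
= 3107227739/8589934592

3107227739/8589934592


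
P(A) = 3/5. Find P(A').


P(A') = 1 - P(A) = 1 - 3/5 = 2/5

2/5


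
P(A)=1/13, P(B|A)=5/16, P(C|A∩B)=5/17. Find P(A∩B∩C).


P(A∩B∩C) = P(A) * P(B|A) * P(C|A∩B)
= 1/13 * 5/16 * 5/17
= 5/208 * 5/17 = 25/3536

25/3536


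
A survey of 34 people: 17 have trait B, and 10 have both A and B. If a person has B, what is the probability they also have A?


P(A|B) = P(A∩B)/P(B) = (10/34)/(17/34) = 10/17

10/17


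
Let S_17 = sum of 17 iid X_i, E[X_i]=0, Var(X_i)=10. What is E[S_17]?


E[S_n] = n*E[X_1] = 17*0 = 0

0


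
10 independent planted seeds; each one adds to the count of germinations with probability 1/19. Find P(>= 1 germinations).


P(at least one) = 1 - P(none)
P(none) = (1 - 1/19)^10 = (18/19)^10 = 3570467226624/6131066257801
P(at least one) = 1 - 3570467226624/6131066257801 = 2560599031177/6131066257801

2560599031177/6131066257801


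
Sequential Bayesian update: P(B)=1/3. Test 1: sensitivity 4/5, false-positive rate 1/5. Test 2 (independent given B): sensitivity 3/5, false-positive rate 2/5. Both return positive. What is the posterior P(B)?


After test 1: P(+) = 4/5*1/3 + 1/5*2/3 = 2/5
P(B|+) = (4/15)/(2/5) = 2/3
After test 2 (use post1 as new prior): P(+) = 3/5*2/3 + 2/5*1/3 = 8/15
P(B|+,+) = (2/5)/(8/15) = 3/4

3/4


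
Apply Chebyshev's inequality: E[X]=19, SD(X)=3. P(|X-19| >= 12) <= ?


k = 12/3 = 4
Chebyshev: P(|X-mu| >= k*sigma) <= 1/k^2 = 1/4^2 = 1/16

1/16


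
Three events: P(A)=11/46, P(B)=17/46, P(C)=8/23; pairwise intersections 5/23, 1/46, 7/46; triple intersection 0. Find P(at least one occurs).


P(A∪B∪C) = P(A)+P(B)+P(C) - P(AB)-P(AC)-P(BC) + P(ABC)
= 11/46+17/46+8/23 - 5/23-1/46-7/46 + 0
= 13/23

13/23


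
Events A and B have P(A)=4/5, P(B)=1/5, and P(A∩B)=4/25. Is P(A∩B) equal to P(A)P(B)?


P(A)*P(B) = 4/5*1/5 = 4/25
P(A∩B) = 4/25, which equals P(A)P(B), so independent

Yes, A and B are independent


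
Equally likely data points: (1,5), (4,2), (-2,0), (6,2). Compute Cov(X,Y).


E[X]=9/4, E[Y]=9/4, E[XY]=25/4
Cov(X,Y) = E[XY] - E[X]E[Y] = 25/4 - 9/4*9/4 = 19/16

19/16


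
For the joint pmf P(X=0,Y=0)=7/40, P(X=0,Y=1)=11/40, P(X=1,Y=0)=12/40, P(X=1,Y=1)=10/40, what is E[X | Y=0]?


P(Y=0) = 19/40
E[X|Y=0] = (0*7 + 1*12)/19 = 12/19

12/19


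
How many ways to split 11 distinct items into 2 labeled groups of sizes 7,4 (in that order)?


11! = 39916800
Denominator: 7!=5040 * 4!=24
Coefficient = 39916800 / 120960 = 330

330


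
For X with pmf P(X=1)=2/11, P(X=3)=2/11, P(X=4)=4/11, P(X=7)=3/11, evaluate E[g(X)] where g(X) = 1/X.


E[1/X] = sum(g(x)*P(x))
= 1*2/11 + 1/3*2/11 + 1/4*4/11 + 1/7*3/11
= 86/231

86/231


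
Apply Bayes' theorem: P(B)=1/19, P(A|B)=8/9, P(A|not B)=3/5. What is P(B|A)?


P(A) = P(A|B)P(B) + P(A|B')P(B') = 8/9*1/19 + 3/5*18/19 = 526/855
P(B|A) = P(A|B)P(B)/P(A) = (8/171)/(526/855) = 20/263

20/263


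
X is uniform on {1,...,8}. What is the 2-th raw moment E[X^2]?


E[X^2] = (1/8) * sum(x^2 for x=1..8)
= 204/8 = 51/2

51/2


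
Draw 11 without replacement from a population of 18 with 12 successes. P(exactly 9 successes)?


P(X=9) = C(12,9)*C(6,2) / C(18,11)
= 220*15 / 31824
= 3300/31824 = 275/2652

275/2652


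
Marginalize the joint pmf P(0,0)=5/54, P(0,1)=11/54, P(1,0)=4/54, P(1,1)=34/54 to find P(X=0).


P(X=0) = P(0,0)+P(0,1) = 5/54 + 11/54 = 16/54 = 8/27

8/27


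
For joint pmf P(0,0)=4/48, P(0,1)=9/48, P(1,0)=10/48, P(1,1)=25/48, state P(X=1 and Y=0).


Read from table: P(X=1, Y=0) = 10/48 = 5/24

5/24


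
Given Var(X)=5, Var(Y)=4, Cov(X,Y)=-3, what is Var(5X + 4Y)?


Var(5X + 4Y) = 5^2*Var(X) + 4^2*Var(Y) + 2*5*4*Cov(X,Y)
= 25*5 + 16*4 + 40*(-3)
= 125 + 64 - 120 = 69

69


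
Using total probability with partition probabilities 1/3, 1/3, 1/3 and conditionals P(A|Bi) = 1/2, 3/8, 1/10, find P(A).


P(A) = P(A|B1)P(B1) + P(A|B2)P(B2) + P(A|B3)P(B3)
= 1/2*1/3 + 3/8*1/3 + 1/10*1/3
= 1/6 + 1/8 + 1/30 = 13/40

13/40


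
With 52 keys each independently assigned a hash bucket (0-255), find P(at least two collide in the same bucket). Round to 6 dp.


P(all different) = prod((256-i)/256 for i=0..51) = 0.003823
P(at least one match) = 1 - 0.003823 = 0.996177

0.996177


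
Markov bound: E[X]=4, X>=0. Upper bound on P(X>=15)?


Markov: P(X >= a) <= E[X]/a
P(X >= 15) <= 4/15

4/15


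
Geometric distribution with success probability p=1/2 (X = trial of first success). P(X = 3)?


P(X=3) = (1-p)^2 * p = (1/2)^2 * 1/2
= 1/4 * 1/2 = 1/8

1/8


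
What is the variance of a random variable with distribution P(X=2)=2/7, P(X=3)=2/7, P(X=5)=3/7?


E[X] = 25/7, E[X^2] = 101/7
Var(X) = E[X^2] - (E[X])^2 = 101/7 - (25/7)^2 = 82/49

82/49


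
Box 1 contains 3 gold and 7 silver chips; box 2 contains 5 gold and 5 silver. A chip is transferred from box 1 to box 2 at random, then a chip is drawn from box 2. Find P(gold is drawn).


P(transfer gold) = 3/10; P(transfer silver) = 7/10
If gold transferred: Urn II has 6 gold of 11, so P(gold|gold moved) = 6/11
If silver transferred: Urn II has 5 gold of 11, so P(gold|silver moved) = 5/11
By total probability: P(gold) = 3/10*6/11 + 7/10*5/11 = 53/110

53/110


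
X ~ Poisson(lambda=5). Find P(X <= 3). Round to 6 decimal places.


P(X<=3) = e^(-5)*5^0/0! + e^(-5)*5^1/1! + e^(-5)*5^2/2! + e^(-5)*5^3/3!
≈ 0.0067379470 + 0.0336897350 + 0.0842243375 + 0.1403738958
= 0.2650259153
≈ 0.265026

0.265026


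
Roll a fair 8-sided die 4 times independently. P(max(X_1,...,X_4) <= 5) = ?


P(max <= 5) = P(all X_i <= 5) = (P(X_1 <= 5))^4
= (5/8)^4 = 625/4096

625/4096


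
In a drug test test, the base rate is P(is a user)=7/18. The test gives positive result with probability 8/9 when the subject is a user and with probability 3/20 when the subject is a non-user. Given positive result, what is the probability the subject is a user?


P(A) = P(A|B)P(B) + P(A|B')P(B') = 8/9*7/18 + 3/20*11/18 = 1417/3240
P(B|A) = P(A|B)P(B)/P(A) = (28/81)/(1417/3240) = 1120/1417

1120/1417


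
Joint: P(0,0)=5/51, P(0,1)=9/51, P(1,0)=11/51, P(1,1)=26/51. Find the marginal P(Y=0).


P(Y=0) = P(0,0)+P(1,0) = 5/51 + 11/51 = 16/51

16/51


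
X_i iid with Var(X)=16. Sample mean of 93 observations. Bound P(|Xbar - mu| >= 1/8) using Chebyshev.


Var(Xbar) = Var(X)/n = 16/93
Chebyshev: P(|Xbar-mu| >= 1/8) <= Var(Xbar)/(1/8)^2 = (16/93)/(1/64) = 1024/93
Bound exceeds 1, so trivial bound: 1

1


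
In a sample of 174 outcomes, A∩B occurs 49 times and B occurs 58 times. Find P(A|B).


P(A|B) = P(A∩B)/P(B) = (49/174)/(58/174) = 49/58

49/58


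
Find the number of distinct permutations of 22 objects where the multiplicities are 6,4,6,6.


22! = 1124000727777607680000
Denominator: 6!=720 * 4!=24 * 6!=720 * 6!=720
Coefficient = 1124000727777607680000 / 8957952000 = 125475189840

125475189840


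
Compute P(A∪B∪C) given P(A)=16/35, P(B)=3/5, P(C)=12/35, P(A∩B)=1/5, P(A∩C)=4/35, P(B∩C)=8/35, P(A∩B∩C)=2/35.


P(A∪B∪C) = P(A)+P(B)+P(C) - P(AB)-P(AC)-P(BC) + P(ABC)
= 16/35+3/5+12/35 - 1/5-4/35-8/35 + 2/35
= 32/35

32/35


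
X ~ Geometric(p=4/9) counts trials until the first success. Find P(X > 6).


P(X > 6) = P(first 6 trials all fail) = (1-p)^6 = (5/9)^6 = 15625/531441

15625/531441


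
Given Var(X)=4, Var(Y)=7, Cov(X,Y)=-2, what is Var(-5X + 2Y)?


Var(-5X + 2Y) = (-5)^2*Var(X) + 2^2*Var(Y) + 2*(-5)*2*Cov(X,Y)
= 25*4 + 4*7 - 20*(-2)
= 100 + 28 + 40 = 168

168


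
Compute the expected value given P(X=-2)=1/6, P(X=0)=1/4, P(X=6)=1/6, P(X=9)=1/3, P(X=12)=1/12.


E[X] = sum(x * P(x))
= -2*1/6 + 0*1/4 + 6*1/6 + 9*1/3 + 12*1/12
= 14/3

14/3


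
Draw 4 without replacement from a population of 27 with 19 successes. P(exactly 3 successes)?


P(X=3) = C(19,3)*C(8,1) / C(27,4)
= 969*8 / 17550
= 7752/17550 = 1292/2925

1292/2925


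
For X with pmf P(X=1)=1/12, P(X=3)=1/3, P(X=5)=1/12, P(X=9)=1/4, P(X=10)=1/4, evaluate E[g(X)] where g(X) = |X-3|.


E[|X-3|] = sum(g(x)*P(x))
= 2*1/12 + 0*1/3 + 2*1/12 + 6*1/4 + 7*1/4
= 43/12

43/12


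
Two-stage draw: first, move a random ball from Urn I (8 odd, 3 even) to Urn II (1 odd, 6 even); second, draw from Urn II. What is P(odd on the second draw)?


P(transfer odd) = 8/11; P(transfer even) = 3/11
If odd transferred: Urn II has 2 odd of 8, so P(odd|odd moved) = 1/4
If even transferred: Urn II has 1 odd of 8, so P(odd|even moved) = 1/8
By total probability: P(odd) = 8/11*1/4 + 3/11*1/8 = 19/88

19/88


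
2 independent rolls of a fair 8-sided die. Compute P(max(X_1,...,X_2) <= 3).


P(max <= 3) = P(all X_i <= 3) = (P(X_1 <= 3))^2
= (3/8)^2 = 9/64

9/64


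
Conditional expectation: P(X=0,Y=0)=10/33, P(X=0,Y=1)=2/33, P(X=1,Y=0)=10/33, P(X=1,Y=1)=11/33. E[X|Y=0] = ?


P(Y=0) = 20/33
E[X|Y=0] = (0*10 + 1*10)/20 = 10/20 = 1/2

1/2


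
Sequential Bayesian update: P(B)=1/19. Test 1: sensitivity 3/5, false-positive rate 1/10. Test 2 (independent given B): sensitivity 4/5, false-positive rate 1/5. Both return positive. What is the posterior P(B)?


After test 1: P(+) = 3/5*1/19 + 1/10*18/19 = 12/95
P(B|+) = (3/95)/(12/95) = 1/4
After test 2 (use post1 as new prior): P(+) = 4/5*1/4 + 1/5*3/4 = 7/20
P(B|+,+) = (1/5)/(7/20) = 4/7

4/7


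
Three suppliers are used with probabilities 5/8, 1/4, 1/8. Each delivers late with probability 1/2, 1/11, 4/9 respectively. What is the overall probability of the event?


P(A) = P(A|B1)P(B1) + P(A|B2)P(B2) + P(A|B3)P(B3)
= 1/2*5/8 + 1/11*1/4 + 4/9*1/8
= 5/16 + 1/44 + 1/18 = 619/1584

619/1584


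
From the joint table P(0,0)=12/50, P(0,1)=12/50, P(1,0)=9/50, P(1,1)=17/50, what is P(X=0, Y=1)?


Read from table: P(X=0, Y=1) = 12/50 = 6/25

6/25


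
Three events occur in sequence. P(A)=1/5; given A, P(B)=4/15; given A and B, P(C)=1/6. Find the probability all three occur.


P(A∩B∩C) = P(A) * P(B|A) * P(C|A∩B)
= 1/5 * 4/15 * 1/6
= 4/75 * 1/6 = 2/225

2/225


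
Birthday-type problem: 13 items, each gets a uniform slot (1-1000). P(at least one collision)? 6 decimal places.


P(all different) = prod((1000-i)/1000 for i=0..12) = 0.924662
P(at least one match) = 1 - 0.924662 = 0.075338

0.075338


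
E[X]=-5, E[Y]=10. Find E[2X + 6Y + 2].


E[2X + 6Y + 2] = 2*E[X] + 6*E[Y] + 2
= (2)*(-5) + (6)*(10) + (2)
= -10 + 60 + 2 = 52

52


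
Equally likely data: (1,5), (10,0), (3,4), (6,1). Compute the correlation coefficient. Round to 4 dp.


Cov(X,Y) = -6.7500, Var(X) = 11.5000, Var(Y) = 4.2500
rho = Cov/(sqrt(VarX)*sqrt(VarY)) = -0.9655

-0.9655


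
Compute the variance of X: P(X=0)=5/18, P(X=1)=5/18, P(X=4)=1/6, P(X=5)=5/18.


E[X] = 7/3, E[X^2] = 89/9
Var(X) = E[X^2] - (E[X])^2 = 89/9 - (7/3)^2 = 40/9

40/9


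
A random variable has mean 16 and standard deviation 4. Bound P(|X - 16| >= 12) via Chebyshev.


k = 12/4 = 3
Chebyshev: P(|X-mu| >= k*sigma) <= 1/k^2 = 1/3^2 = 1/9

1/9


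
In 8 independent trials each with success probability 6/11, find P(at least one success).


P(at least one) = 1 - P(none)
P(none) = (1 - 6/11)^8 = (5/11)^8 = 390625/214358881
P(at least one) = 1 - 390625/214358881 = 213968256/214358881

213968256/214358881


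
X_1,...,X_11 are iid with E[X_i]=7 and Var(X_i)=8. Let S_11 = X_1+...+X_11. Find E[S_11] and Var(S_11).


E[S_n] = n*mu = 11*7 = 77
Var(S_n) = n*sigma^2 = 11*8 = 88

E[S_11]=77, Var(S_11)=88


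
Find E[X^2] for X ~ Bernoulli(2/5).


For Bernoulli: X in {0,1}
E[X^2] = 0^2*(1-2/5) + 1^2*2/5 = 2/5

2/5


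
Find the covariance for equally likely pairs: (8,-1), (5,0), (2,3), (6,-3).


E[X]=21/4, E[Y]=-1/4, E[XY]=-5
Cov(X,Y) = E[XY] - E[X]E[Y] = -5 - 21/4*-1/4 = -59/16

-59/16


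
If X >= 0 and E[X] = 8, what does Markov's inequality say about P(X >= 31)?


Markov: P(X >= a) <= E[X]/a
P(X >= 31) <= 8/31

8/31


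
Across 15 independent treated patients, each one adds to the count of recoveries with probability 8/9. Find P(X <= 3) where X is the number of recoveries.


P(X<=3) = P(X=0) + P(X=1) + P(X=2) + P(X=3)
= 1/205891132094649 + 40/68630377364883 + 2240/68630377364883 + 232960/205891132094649
= 239801/205891132094649

239801/205891132094649


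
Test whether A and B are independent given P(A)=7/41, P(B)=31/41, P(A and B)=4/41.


P(A)*P(B) = 7/41*31/41 = 217/1681
P(A∩B) = 4/41 != 217/1681, so not independent

No, A and B are not independent


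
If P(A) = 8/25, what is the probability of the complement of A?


P(A') = 1 - P(A) = 1 - 8/25 = 17/25

17/25


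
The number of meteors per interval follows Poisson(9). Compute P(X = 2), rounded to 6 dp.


P(X=2) = e^(-9) * 9^2 / 2!
≈ 0.0001234098041 * 81 / 2
≈ 0.004998

0.004998


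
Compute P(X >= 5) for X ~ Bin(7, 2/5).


P(X>=5) = P(X=5) + P(X=6) + P(X=7)
= 6048/78125 + 1344/78125 + 128/78125
= 1504/15625

1504/15625


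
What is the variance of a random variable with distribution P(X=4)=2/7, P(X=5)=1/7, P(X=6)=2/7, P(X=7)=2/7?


E[X] = 39/7, E[X^2] = 227/7
Var(X) = E[X^2] - (E[X])^2 = 227/7 - (39/7)^2 = 68/49

68/49


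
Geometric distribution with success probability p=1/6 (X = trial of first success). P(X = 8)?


P(X=8) = (1-p)^7 * p = (5/6)^7 * 1/6
= 78125/279936 * 1/6 = 78125/1679616

78125/1679616


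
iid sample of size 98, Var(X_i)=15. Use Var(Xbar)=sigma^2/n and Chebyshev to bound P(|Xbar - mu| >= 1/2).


Var(Xbar) = Var(X)/n = 15/98
Chebyshev: P(|Xbar-mu| >= 1/2) <= Var(Xbar)/(1/2)^2 = (15/98)/(1/4) = 30/49

30/49


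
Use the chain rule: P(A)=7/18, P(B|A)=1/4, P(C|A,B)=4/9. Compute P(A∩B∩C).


P(A∩B∩C) = P(A) * P(B|A) * P(C|A∩B)
= 7/18 * 1/4 * 4/9
= 7/72 * 4/9 = 7/162

7/162


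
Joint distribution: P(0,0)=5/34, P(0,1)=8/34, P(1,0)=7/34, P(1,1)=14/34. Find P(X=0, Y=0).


Read from table: P(X=0, Y=0) = 5/34

5/34


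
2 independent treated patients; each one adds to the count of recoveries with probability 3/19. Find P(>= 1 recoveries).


P(at least one) = 1 - P(none)
P(none) = (1 - 3/19)^2 = (16/19)^2 = 256/361
P(at least one) = 1 - 256/361 = 105/361

105/361


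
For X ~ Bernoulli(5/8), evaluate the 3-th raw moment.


For Bernoulli: X in {0,1}
E[X^3] = 0^3*(1-5/8) + 1^3*5/8 = 5/8

5/8


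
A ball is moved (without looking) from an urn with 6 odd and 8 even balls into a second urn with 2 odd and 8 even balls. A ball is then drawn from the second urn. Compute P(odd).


P(transfer odd) = 6/14 = 3/7; P(transfer even) = 4/7
If odd transferred: Urn II has 3 odd of 11, so P(odd|odd moved) = 3/11
If even transferred: Urn II has 2 odd of 11, so P(odd|even moved) = 2/11
By total probability: P(odd) = 3/7*3/11 + 4/7*2/11 = 17/77

17/77


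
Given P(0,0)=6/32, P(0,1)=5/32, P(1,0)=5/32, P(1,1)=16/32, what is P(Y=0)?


P(Y=0) = P(0,0)+P(1,0) = 6/32 + 5/32 = 11/32

11/32


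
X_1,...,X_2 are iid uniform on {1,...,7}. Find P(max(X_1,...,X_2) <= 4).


P(max <= 4) = P(all X_i <= 4) = (P(X_1 <= 4))^2
= (4/7)^2 = 16/49

16/49


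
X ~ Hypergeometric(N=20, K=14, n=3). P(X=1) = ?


P(X=1) = C(14,1)*C(6,2) / C(20,3)
= 14*15 / 1140
= 210/1140 = 7/38

7/38


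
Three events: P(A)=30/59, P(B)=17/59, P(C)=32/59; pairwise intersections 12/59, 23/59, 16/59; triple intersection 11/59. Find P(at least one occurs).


P(A∪B∪C) = P(A)+P(B)+P(C) - P(AB)-P(AC)-P(BC) + P(ABC)
= 30/59+17/59+32/59 - 12/59-23/59-16/59 + 11/59
= 39/59

39/59


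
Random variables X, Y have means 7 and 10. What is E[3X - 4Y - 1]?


E[3X - 4Y - 1] = 3*E[X] - 4*E[Y] - 1
= (3)*(7) + (-4)*(10) + (-1)
= 21 - 40 - 1 = -20

-20


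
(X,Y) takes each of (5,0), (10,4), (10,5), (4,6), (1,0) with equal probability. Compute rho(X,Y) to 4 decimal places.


Cov(X,Y) = 4.8000, Var(X) = 12.4000, Var(Y) = 6.4000
rho = Cov/(sqrt(VarX)*sqrt(VarY)) = 0.5388

0.5388


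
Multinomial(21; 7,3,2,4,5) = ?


21! = 51090942171709440000
Denominator: 7!=5040 * 3!=6 * 2!=2 * 4!=24 * 5!=120
Coefficient = 51090942171709440000 / 174182400 = 293318625600

293318625600


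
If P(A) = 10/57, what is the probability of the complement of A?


P(A') = 1 - P(A) = 1 - 10/57 = 47/57

47/57


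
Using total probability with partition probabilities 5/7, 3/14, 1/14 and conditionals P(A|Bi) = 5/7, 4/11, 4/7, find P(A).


P(A) = P(A|B1)P(B1) + P(A|B2)P(B2) + P(A|B3)P(B3)
= 5/7*5/7 + 4/11*3/14 + 4/7*1/14
= 25/49 + 6/77 + 2/49 = 339/539

339/539


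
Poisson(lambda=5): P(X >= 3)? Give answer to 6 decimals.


P(X>=3) = 1 - P(X<=2) = 1 - (e^(-5)*5^0/0! + e^(-5)*5^1/1! + e^(-5)*5^2/2!)
≈ 1 - (0.0067379470 + 0.0336897350 + 0.0842243375)
= 1 - 0.1246520195 = 0.8753479805
≈ 0.875348

0.875348


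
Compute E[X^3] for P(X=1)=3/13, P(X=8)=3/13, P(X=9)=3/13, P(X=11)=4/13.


E[X^3] = sum(g(x)*P(x))
= 1*3/13 + 512*3/13 + 729*3/13 + 1331*4/13
= 9050/13

9050/13


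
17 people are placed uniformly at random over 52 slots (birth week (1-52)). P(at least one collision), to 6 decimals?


P(all different) = prod((52-i)/52 for i=0..16) = 0.052524
P(at least one match) = 1 - 0.052524 = 0.947476

0.947476


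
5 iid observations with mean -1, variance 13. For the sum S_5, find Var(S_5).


By independence, Var(S_n) = n*Var(X_1) = 5*13 = 65

65


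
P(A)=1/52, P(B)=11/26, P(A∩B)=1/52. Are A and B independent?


P(A)*P(B) = 1/52*11/26 = 11/1352
P(A∩B) = 1/52 != 11/1352, so not independent

No, A and B are not independent


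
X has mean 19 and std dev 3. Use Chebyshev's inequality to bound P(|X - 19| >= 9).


k = 9/3 = 3
Chebyshev: P(|X-mu| >= k*sigma) <= 1/k^2 = 1/3^2 = 1/9

1/9


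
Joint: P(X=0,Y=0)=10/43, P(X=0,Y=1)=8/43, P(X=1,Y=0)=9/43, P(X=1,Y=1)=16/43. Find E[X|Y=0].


P(Y=0) = 19/43
E[X|Y=0] = (0*10 + 1*9)/19 = 9/19

9/19


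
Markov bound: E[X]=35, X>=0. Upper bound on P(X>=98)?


Markov: P(X >= a) <= E[X]/a
P(X >= 98) <= 35/98 = 5/14

5/14


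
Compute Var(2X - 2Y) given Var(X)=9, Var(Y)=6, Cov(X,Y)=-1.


Var(2X - 2Y) = 2^2*Var(X) + (-2)^2*Var(Y) + 2*2*(-2)*Cov(X,Y)
= 4*9 + 4*6 - 8*(-1)
= 36 + 24 + 8 = 68

68


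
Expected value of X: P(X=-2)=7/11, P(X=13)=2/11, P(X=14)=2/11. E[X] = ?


E[X] = sum(x * P(x))
= -2*7/11 + 13*2/11 + 14*2/11
= 40/11

40/11


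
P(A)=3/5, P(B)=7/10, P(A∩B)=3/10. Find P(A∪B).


P(A∪B) = P(A) + P(B) - P(A∩B)
= 3/5 + 7/10 - 3/10 = 1

1


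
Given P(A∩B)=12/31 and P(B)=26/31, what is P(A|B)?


P(A|B) = P(A∩B)/P(B) = (12/31)/(26/31) = 12/26 = 6/13

6/13
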